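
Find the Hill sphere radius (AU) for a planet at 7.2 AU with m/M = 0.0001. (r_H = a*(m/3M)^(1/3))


r_H = a * (m/3M)^(1/3) = 7.2 * (0.0001/3)^(1/3) = 0.2317

0.2317 AU


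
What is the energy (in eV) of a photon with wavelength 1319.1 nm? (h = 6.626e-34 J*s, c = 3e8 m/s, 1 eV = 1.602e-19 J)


E = hc/lambda = 6.626e-34 * 3e8 / 1.319e-06 = 1.507e-19 J = 0.9407 eV

0.9407 eV


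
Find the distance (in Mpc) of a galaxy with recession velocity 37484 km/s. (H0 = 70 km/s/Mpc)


d = v / H0 = 37484 / 70 = 535.4857

535.4857 Mpc


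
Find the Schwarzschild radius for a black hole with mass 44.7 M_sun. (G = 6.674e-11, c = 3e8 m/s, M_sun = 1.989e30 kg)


M = 44.7 * 1.989e30 kg = 8.89083e+31 kg. rs = 2GM/c^2 = 2 * 6.674e-11 * 8.89083e+31 / (3e8)^2 = 131860.8876

131860.8876 m


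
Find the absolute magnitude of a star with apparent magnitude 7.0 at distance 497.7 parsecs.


M = m - 5*log10(d) + 5 = 7.0 - 5*log10(497.7) + 5 = -1.4848

-1.4848


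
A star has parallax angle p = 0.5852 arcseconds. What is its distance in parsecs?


d = 1/p = 1/0.5852 = 1.7088

1.7088 pc


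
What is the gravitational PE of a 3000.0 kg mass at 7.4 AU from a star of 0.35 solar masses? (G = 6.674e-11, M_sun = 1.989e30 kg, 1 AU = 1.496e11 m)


M = 0.35 * 1.989e30 kg = 6.9615e+29 kg; r = 7.4 AU * 1.496e11 m/AU = 1.10704e+12 m. U = -GM*m/r = -(6.674e-11 * 6.9615e+29 * 3000.0) / 1.10704e+12 = -1.259e+11

-1.259e+11 J


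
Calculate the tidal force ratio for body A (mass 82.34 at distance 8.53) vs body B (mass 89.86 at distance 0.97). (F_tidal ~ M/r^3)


Ratio = (M1/r1^3) / (M2/r2^3) = (82.34/8.53^3) / (89.86/0.97^3) = 0.0013

0.0013


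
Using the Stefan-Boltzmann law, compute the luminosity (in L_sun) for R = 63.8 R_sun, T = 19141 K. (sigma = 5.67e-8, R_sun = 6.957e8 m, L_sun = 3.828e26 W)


R = 63.8 * 6.957e8 m = 4.438566e+10 m. L = 4*pi*R^2*sigma*T^4 = 4*pi*(4.438566e+10)^2 * 5.67e-8 * 19141^4 = 1.884242434e+32 W. L/L_sun = 1.884242434e+32 / 3.828e26 = 492226.3412

492226.3412 L_sun


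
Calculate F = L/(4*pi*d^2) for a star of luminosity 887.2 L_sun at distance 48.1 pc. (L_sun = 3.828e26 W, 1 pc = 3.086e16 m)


F = L / (4*pi*d^2) = 3.396e+29 / (4*pi*(1.484e+18)^2) = 1.227e-08

1.227e-08 W/m^2


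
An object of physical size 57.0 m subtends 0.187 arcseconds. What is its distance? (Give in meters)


D = size / theta_rad, theta_rad = 0.187 * pi/(180*3600) = 9.066e-07, D = 6.287e+07

6.287e+07 m


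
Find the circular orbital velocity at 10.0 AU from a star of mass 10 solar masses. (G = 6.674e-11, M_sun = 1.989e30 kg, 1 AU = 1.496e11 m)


v = sqrt(GM/r) = sqrt(6.674e-11 * 1.989e+31 / 1.496e+12) = 29788.2298

29788.2298 m/s


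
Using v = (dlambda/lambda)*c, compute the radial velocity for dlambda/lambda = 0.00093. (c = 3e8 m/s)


v = (dlambda/lambda) * c = 0.00093 * 3e8 = 279000.0

279000.0 m/s


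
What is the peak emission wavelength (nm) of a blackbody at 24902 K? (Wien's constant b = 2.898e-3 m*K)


lam_max = b / T = 2.898e-3 / 24902 = 1.164e-07 m = 116.3762 nm

116.3762 nm


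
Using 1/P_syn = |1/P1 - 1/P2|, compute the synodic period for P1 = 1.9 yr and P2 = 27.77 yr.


1/P_syn = |1/P1 - 1/P2| = |1/1.9 - 1/27.77| => P_syn = 2.0395

2.0395 years


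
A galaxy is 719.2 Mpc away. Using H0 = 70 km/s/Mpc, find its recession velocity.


v = H0 * d = 70 * 719.2 = 50344.0

50344.0 km/s


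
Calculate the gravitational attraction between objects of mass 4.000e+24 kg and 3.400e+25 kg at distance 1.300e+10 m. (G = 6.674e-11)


F = G*m1*m2/r^2 = 6.674e-11 * 4.000e+24 * 3.400e+25 / (1.300e+10)^2 = 6.674e-11 * 1.360e+50 / 1.690e+20 = 5.371e+19

5.371e+19 N


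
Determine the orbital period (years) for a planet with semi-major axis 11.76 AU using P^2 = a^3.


P = a^(3/2) = 11.76^1.5 = 40.3284

40.3284 years


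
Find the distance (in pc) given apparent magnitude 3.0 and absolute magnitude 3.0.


d = 10^((m - M + 5)/5) = 10^((3.0 - 3.0 + 5)/5) = 10.0

10.0 pc


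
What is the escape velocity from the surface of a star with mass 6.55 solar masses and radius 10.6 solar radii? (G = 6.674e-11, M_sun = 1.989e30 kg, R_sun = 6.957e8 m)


M = 6.55 * 1.989e30 kg = 1.302795e+31 kg; R = 10.6 * 6.957e8 m = 7.37442e+09 m. v_esc = sqrt(2GM/R) = sqrt(2 * 6.674e-11 * 1.302795e+31 / 7.37442e+09) = 485603.945

485603.945 m/s


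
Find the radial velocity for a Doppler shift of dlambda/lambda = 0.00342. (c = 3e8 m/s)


v = (dlambda/lambda) * c = 0.00342 * 3e8 = 1.026e+06

1.026e+06 m/s


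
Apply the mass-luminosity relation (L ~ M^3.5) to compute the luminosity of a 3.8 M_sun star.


L/L_sun = (M/M_sun)^3.5 = 3.8^3.5 = 106.9652

106.9652 L_sun


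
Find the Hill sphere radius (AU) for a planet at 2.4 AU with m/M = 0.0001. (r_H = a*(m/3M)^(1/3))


r_H = a * (m/3M)^(1/3) = 2.4 * (0.0001/3)^(1/3) = 0.0772

0.0772 AU


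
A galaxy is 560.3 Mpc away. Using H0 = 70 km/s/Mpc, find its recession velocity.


v = H0 * d = 70 * 560.3 = 39221.0

39221.0 km/s


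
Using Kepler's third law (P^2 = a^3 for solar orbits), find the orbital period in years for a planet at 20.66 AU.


P = a^(3/2) = 20.66^1.5 = 93.9065

93.9065 years


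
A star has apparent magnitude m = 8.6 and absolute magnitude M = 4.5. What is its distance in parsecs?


d = 10^((m - M + 5)/5) = 10^((8.6 - 4.5 + 5)/5) = 66.0693

66.0693 pc


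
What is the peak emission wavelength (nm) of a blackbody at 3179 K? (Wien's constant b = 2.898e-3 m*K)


lam_max = b / T = 2.898e-3 / 3179 = 9.116e-07 m = 911.6074 nm

911.6074 nm


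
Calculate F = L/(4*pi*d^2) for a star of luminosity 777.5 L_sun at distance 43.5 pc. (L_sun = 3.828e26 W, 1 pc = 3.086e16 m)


F = L / (4*pi*d^2) = 2.976e+29 / (4*pi*(1.342e+18)^2) = 1.314e-08

1.314e-08 W/m^2


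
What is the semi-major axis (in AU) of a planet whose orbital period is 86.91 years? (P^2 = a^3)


a = P^(2/3) = 86.91^(2/3) = 19.6206

19.6206 AU


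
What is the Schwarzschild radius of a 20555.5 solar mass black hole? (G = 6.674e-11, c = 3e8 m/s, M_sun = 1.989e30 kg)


M = 20555.5 * 1.989e30 kg = 4.08848895e+34 kg. rs = 2GM/c^2 = 2 * 6.674e-11 * 4.08848895e+34 / (3e8)^2 = 6.064e+07

6.064e+07 m


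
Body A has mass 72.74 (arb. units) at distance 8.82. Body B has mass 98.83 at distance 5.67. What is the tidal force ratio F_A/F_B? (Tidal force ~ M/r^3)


Ratio = (M1/r1^3) / (M2/r2^3) = (72.74/8.82^3) / (98.83/5.67^3) = 0.1955

0.1955


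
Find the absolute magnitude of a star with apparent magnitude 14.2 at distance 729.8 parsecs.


M = m - 5*log10(d) + 5 = 14.2 - 5*log10(729.8) + 5 = 4.884

4.884


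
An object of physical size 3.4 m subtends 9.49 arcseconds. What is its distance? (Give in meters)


D = size / theta_rad, theta_rad = 9.49 * pi/(180*3600) = 4.601e-05, D = 73898.8768

73898.8768 m


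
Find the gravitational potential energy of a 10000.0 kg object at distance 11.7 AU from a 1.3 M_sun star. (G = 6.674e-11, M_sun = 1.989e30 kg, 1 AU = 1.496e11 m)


M = 1.3 * 1.989e30 kg = 2.5857e+30 kg; r = 11.7 AU * 1.496e11 m/AU = 1.75032e+12 m. U = -GM*m/r = -(6.674e-11 * 2.5857e+30 * 10000.0) / 1.75032e+12 = -9.859e+11

-9.859e+11 J


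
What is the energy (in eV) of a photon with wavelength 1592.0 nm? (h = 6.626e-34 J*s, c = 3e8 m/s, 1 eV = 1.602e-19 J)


E = hc/lambda = 6.626e-34 * 3e8 / 1.592e-06 = 1.249e-19 J = 0.7794 eV

0.7794 eV


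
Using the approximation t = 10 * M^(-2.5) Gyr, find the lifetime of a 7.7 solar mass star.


t = 10 * M^(-2.5) = 10 * 7.7^(-2.5) = 0.0608

0.0608 Gyr


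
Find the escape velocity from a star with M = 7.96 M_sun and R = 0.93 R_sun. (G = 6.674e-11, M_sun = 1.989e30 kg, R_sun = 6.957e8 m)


M = 7.96 * 1.989e30 kg = 1.583244e+31 kg; R = 0.93 * 6.957e8 m = 6.47001e+08 m. v_esc = sqrt(2GM/R) = sqrt(2 * 6.674e-11 * 1.583244e+31 / 6.47001e+08) = 1.807e+06

1.807e+06 m/s


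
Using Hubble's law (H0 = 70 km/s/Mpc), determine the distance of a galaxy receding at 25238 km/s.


d = v / H0 = 25238 / 70 = 360.5429

360.5429 Mpc


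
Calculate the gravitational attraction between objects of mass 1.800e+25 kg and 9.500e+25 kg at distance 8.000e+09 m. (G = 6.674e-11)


F = G*m1*m2/r^2 = 6.674e-11 * 1.800e+25 * 9.500e+25 / (8.000e+09)^2 = 6.674e-11 * 1.710e+51 / 6.400e+19 = 1.783e+21

1.783e+21 N


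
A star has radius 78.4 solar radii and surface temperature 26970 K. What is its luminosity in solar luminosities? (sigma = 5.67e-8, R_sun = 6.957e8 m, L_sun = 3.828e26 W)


R = 78.4 * 6.957e8 m = 5.454288e+10 m. L = 4*pi*R^2*sigma*T^4 = 4*pi*(5.454288e+10)^2 * 5.67e-8 * 26970^4 = 1.121483377e+33 W. L/L_sun = 1.121483377e+33 / 3.828e26 = 2.930e+06

2.930e+06 L_sun


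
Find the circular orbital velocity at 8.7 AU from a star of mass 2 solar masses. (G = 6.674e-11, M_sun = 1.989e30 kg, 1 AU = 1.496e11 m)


v = sqrt(GM/r) = sqrt(6.674e-11 * 3.978e+30 / 1.302e+12) = 14282.363

14282.363 m/s


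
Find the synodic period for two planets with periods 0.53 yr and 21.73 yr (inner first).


1/P_syn = |1/P1 - 1/P2| = |1/0.53 - 1/21.73| => P_syn = 0.5433

0.5433 years


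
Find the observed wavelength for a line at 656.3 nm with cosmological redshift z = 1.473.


lam_obs = lam_emit * (1 + z) = 656.3 * (1 + 1.473) = 1623.0299

1623.0299 nm


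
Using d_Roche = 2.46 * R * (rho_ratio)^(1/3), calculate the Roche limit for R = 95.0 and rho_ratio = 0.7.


d_Roche = 2.46 * 95.0 * 0.7^(1/3) = 207.5032

207.5032


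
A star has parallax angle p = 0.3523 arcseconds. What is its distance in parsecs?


d = 1/p = 1/0.3523 = 2.8385

2.8385 pc


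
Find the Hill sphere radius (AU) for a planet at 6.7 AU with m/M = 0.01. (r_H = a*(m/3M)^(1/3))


r_H = a * (m/3M)^(1/3) = 6.7 * (0.01/3)^(1/3) = 1.0008

1.0008 AU


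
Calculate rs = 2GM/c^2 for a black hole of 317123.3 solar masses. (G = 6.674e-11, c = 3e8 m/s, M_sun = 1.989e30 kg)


M = 317123.3 * 1.989e30 kg = 6.307582437e+35 kg. rs = 2GM/c^2 = 2 * 6.674e-11 * 6.307582437e+35 / (3e8)^2 = 9.355e+08

9.355e+08 m


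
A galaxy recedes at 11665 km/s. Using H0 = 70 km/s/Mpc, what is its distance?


d = v / H0 = 11665 / 70 = 166.6429

166.6429 Mpc


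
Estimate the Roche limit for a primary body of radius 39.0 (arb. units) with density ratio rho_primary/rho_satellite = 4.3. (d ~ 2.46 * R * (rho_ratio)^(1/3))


d_Roche = 2.46 * 39.0 * 4.3^(1/3) = 156.0112

156.0112


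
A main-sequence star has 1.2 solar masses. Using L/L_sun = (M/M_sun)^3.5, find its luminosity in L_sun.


L/L_sun = (M/M_sun)^3.5 = 1.2^3.5 = 1.8929

1.8929 L_sun


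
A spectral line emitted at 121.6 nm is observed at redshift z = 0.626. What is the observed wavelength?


lam_obs = lam_emit * (1 + z) = 121.6 * (1 + 0.626) = 197.7216

197.7216 nm


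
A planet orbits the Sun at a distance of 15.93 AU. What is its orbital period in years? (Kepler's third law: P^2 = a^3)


P = a^(3/2) = 15.93^1.5 = 63.5805

63.5805 years


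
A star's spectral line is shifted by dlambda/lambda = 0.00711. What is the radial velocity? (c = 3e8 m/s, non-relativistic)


v = (dlambda/lambda) * c = 0.00711 * 3e8 = 2.133e+06

2.133e+06 m/s


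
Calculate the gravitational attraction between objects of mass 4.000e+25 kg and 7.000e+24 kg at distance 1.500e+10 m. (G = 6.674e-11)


F = G*m1*m2/r^2 = 6.674e-11 * 4.000e+25 * 7.000e+24 / (1.500e+10)^2 = 6.674e-11 * 2.800e+50 / 2.250e+20 = 8.305e+19

8.305e+19 N


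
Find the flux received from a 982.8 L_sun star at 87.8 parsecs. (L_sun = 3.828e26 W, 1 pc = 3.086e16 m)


F = L / (4*pi*d^2) = 3.762e+29 / (4*pi*(2.710e+18)^2) = 4.078e-09

4.078e-09 W/m^2


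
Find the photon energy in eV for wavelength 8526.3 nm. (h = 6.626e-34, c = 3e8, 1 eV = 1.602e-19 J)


E = hc/lambda = 6.626e-34 * 3e8 / 8.526e-06 = 2.331e-20 J = 0.1455 eV

0.1455 eV


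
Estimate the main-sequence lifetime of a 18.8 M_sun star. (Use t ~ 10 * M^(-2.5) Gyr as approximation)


t = 10 * M^(-2.5) = 10 * 18.8^(-2.5) = 0.0065

0.0065 Gyr


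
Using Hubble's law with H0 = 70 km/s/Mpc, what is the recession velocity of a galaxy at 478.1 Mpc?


v = H0 * d = 70 * 478.1 = 33467.0

33467.0 km/s


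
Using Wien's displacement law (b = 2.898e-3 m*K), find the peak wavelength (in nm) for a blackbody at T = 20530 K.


lam_max = b / T = 2.898e-3 / 20530 = 1.412e-07 m = 141.1593 nm

141.1593 nm


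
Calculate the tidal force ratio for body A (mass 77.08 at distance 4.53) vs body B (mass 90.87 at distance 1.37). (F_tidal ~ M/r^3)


Ratio = (M1/r1^3) / (M2/r2^3) = (77.08/4.53^3) / (90.87/1.37^3) = 0.0235

0.0235


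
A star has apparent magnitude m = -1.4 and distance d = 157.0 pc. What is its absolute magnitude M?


M = m - 5*log10(d) + 5 = -1.4 - 5*log10(157.0) + 5 = -7.3795

-7.3795


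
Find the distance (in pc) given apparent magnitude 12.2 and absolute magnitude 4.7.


d = 10^((m - M + 5)/5) = 10^((12.2 - 4.7 + 5)/5) = 316.2278

316.2278 pc


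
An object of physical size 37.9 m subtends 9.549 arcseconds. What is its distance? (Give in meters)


D = size / theta_rad, theta_rad = 9.549 * pi/(180*3600) = 4.629e-05, D = 818665.4264

818665.4264 m


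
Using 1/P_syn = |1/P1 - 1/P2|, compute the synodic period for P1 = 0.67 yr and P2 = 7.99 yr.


1/P_syn = |1/P1 - 1/P2| = |1/0.67 - 1/7.99| => P_syn = 0.7313

0.7313 years


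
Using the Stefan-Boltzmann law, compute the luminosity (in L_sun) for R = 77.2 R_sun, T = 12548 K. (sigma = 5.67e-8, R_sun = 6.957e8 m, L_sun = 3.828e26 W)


R = 77.2 * 6.957e8 m = 5.370804e+10 m. L = 4*pi*R^2*sigma*T^4 = 4*pi*(5.370804e+10)^2 * 5.67e-8 * 12548^4 = 5.095297783e+31 W. L/L_sun = 5.095297783e+31 / 3.828e26 = 133106.0027

133106.0027 L_sun


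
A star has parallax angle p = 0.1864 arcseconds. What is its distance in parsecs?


d = 1/p = 1/0.1864 = 5.3648

5.3648 pc


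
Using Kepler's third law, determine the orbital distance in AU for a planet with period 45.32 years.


a = P^(2/3) = 45.32^(2/3) = 12.7114

12.7114 AU


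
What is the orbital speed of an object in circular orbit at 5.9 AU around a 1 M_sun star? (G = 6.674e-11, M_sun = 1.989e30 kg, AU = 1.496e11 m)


v = sqrt(GM/r) = sqrt(6.674e-11 * 1.989e+30 / 8.826e+11) = 12263.6201

12263.6201 m/s


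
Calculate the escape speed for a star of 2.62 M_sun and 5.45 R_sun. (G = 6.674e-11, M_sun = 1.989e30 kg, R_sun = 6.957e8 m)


M = 2.62 * 1.989e30 kg = 5.21118e+30 kg; R = 5.45 * 6.957e8 m = 3.791565e+09 m. v_esc = sqrt(2GM/R) = sqrt(2 * 6.674e-11 * 5.21118e+30 / 3.791565e+09) = 428318.5498

428318.5498 m/s


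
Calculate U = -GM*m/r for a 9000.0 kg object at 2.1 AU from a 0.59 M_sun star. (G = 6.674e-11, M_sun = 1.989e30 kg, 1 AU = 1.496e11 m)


M = 0.59 * 1.989e30 kg = 1.17351e+30 kg; r = 2.1 AU * 1.496e11 m/AU = 3.1416e+11 m. U = -GM*m/r = -(6.674e-11 * 1.17351e+30 * 9000.0) / 3.1416e+11 = -2.244e+12

-2.244e+12 J


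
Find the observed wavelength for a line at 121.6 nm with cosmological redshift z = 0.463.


lam_obs = lam_emit * (1 + z) = 121.6 * (1 + 0.463) = 177.9008

177.9008 nm


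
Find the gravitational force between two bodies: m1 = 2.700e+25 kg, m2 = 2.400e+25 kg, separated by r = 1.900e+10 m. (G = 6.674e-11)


F = G*m1*m2/r^2 = 6.674e-11 * 2.700e+25 * 2.400e+25 / (1.900e+10)^2 = 6.674e-11 * 6.480e+50 / 3.610e+20 = 1.198e+20

1.198e+20 N


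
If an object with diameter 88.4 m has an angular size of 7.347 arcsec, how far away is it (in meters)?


D = size / theta_rad, theta_rad = 7.347 * pi/(180*3600) = 3.562e-05, D = 2.482e+06

2.482e+06 m


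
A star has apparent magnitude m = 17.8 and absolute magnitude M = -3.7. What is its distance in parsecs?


d = 10^((m - M + 5)/5) = 10^((17.8 - -3.7 + 5)/5) = 199526.2315

199526.2315 pc


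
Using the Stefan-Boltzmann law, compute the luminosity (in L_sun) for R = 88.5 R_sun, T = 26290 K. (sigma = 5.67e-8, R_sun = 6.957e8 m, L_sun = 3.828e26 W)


R = 88.5 * 6.957e8 m = 6.156945e+10 m. L = 4*pi*R^2*sigma*T^4 = 4*pi*(6.156945e+10)^2 * 5.67e-8 * 26290^4 = 1.290285496e+33 W. L/L_sun = 1.290285496e+33 / 3.828e26 = 3.371e+06

3.371e+06 L_sun


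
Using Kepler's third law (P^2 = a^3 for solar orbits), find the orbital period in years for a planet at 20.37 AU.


P = a^(3/2) = 20.37^1.5 = 91.9362

91.9362 years


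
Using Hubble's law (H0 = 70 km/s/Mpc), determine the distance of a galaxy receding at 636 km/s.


d = v / H0 = 636 / 70 = 9.0857

9.0857 Mpc


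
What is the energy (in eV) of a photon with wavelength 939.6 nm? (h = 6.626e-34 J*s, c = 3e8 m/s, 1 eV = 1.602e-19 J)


E = hc/lambda = 6.626e-34 * 3e8 / 9.396e-07 = 2.116e-19 J = 1.3206 eV

1.3206 eV


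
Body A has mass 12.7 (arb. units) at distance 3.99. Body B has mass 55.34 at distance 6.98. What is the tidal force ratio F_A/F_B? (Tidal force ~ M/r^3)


Ratio = (M1/r1^3) / (M2/r2^3) = (12.7/3.99^3) / (55.34/6.98^3) = 1.2286

1.2286


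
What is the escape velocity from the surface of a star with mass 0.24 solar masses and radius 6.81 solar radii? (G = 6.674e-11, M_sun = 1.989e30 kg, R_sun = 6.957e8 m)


M = 0.24 * 1.989e30 kg = 4.7736e+29 kg; R = 6.81 * 6.957e8 m = 4.737717e+09 m. v_esc = sqrt(2GM/R) = sqrt(2 * 6.674e-11 * 4.7736e+29 / 4.737717e+09) = 115970.2394

115970.2394 m/s


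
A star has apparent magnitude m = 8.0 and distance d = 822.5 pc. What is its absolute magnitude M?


M = m - 5*log10(d) + 5 = 8.0 - 5*log10(822.5) + 5 = -1.5757

-1.5757


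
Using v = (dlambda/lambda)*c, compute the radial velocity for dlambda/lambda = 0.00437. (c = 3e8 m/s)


v = (dlambda/lambda) * c = 0.00437 * 3e8 = 1.311e+06

1.311e+06 m/s


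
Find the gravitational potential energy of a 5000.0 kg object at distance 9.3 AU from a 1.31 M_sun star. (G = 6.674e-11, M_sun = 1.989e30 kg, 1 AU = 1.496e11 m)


M = 1.31 * 1.989e30 kg = 2.60559e+30 kg; r = 9.3 AU * 1.496e11 m/AU = 1.39128e+12 m. U = -GM*m/r = -(6.674e-11 * 2.60559e+30 * 5000.0) / 1.39128e+12 = -6.250e+11

-6.250e+11 J


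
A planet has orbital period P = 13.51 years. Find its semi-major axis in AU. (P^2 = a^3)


a = P^(2/3) = 13.51^(2/3) = 5.6724

5.6724 AU


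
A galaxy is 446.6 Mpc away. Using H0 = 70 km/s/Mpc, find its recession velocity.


v = H0 * d = 70 * 446.6 = 31262.0

31262.0 km/s


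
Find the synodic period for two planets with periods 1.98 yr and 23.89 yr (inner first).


1/P_syn = |1/P1 - 1/P2| = |1/1.98 - 1/23.89| => P_syn = 2.1589

2.1589 years


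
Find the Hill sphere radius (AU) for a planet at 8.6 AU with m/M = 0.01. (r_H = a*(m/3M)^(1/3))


r_H = a * (m/3M)^(1/3) = 8.6 * (0.01/3)^(1/3) = 1.2847

1.2847 AU


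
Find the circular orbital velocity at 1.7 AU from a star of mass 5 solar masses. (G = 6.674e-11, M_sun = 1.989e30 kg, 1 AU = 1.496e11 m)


v = sqrt(GM/r) = sqrt(6.674e-11 * 9.945e+30 / 2.543e+11) = 51086.3927

51086.3927 m/s


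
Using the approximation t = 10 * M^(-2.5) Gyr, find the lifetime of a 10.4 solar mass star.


t = 10 * M^(-2.5) = 10 * 10.4^(-2.5) = 0.0287

0.0287 Gyr


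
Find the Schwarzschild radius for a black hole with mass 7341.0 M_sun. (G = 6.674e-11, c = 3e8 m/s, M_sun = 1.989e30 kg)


M = 7341.0 * 1.989e30 kg = 1.4601249e+34 kg. rs = 2GM/c^2 = 2 * 6.674e-11 * 1.4601249e+34 / (3e8)^2 = 2.166e+07

2.166e+07 m


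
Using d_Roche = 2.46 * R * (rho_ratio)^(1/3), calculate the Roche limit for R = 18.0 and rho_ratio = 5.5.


d_Roche = 2.46 * 18.0 * 5.5^(1/3) = 78.1619

78.1619


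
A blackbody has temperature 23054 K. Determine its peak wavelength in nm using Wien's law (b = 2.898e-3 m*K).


lam_max = b / T = 2.898e-3 / 23054 = 1.257e-07 m = 125.7049 nm

125.7049 nm


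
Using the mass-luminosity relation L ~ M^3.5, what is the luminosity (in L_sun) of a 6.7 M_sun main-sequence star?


L/L_sun = (M/M_sun)^3.5 = 6.7^3.5 = 778.5057

778.5057 L_sun


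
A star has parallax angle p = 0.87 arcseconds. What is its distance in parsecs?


d = 1/p = 1/0.87 = 1.1494

1.1494 pc


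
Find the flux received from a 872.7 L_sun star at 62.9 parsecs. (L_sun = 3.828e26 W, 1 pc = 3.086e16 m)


F = L / (4*pi*d^2) = 3.341e+29 / (4*pi*(1.941e+18)^2) = 7.056e-09

7.056e-09 W/m^2


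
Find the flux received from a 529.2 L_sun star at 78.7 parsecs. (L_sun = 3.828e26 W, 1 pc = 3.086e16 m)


F = L / (4*pi*d^2) = 2.026e+29 / (4*pi*(2.429e+18)^2) = 2.733e-09

2.733e-09 W/m^2


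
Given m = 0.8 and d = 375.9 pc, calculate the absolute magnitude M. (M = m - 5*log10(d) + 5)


M = m - 5*log10(d) + 5 = 0.8 - 5*log10(375.9) + 5 = -7.0754

-7.0754


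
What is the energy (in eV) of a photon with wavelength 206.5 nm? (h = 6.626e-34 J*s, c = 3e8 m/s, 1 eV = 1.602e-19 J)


E = hc/lambda = 6.626e-34 * 3e8 / 2.065e-07 = 9.626e-19 J = 6.0088 eV

6.0088 eV


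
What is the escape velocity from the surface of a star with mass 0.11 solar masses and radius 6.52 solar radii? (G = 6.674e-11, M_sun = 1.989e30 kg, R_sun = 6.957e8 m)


M = 0.11 * 1.989e30 kg = 2.1879e+29 kg; R = 6.52 * 6.957e8 m = 4.535964e+09 m. v_esc = sqrt(2GM/R) = sqrt(2 * 6.674e-11 * 2.1879e+29 / 4.535964e+09) = 80239.2819

80239.2819 m/s


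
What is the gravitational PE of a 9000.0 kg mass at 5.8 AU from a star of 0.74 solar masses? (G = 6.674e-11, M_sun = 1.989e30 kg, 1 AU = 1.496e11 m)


M = 0.74 * 1.989e30 kg = 1.47186e+30 kg; r = 5.8 AU * 1.496e11 m/AU = 8.6768e+11 m. U = -GM*m/r = -(6.674e-11 * 1.47186e+30 * 9000.0) / 8.6768e+11 = -1.019e+12

-1.019e+12 J


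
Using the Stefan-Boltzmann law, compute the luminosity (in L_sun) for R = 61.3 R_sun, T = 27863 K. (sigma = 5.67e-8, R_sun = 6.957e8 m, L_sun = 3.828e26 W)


R = 61.3 * 6.957e8 m = 4.264641e+10 m. L = 4*pi*R^2*sigma*T^4 = 4*pi*(4.264641e+10)^2 * 5.67e-8 * 27863^4 = 7.810329901e+32 W. L/L_sun = 7.810329901e+32 / 3.828e26 = 2.040e+06

2.040e+06 L_sun


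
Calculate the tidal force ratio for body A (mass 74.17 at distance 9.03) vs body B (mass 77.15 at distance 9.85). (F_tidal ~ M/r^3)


Ratio = (M1/r1^3) / (M2/r2^3) = (74.17/9.03^3) / (77.15/9.85^3) = 1.2478

1.2478


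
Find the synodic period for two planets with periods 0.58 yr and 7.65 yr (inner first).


1/P_syn = |1/P1 - 1/P2| = |1/0.58 - 1/7.65| => P_syn = 0.6276

0.6276 years


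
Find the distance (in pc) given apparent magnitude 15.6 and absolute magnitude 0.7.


d = 10^((m - M + 5)/5) = 10^((15.6 - 0.7 + 5)/5) = 9549.9259

9549.9259 pc


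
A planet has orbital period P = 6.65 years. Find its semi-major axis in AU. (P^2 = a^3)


a = P^(2/3) = 6.65^(2/3) = 3.5363

3.5363 AU


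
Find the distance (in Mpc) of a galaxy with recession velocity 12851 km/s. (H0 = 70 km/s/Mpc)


d = v / H0 = 12851 / 70 = 183.5857

183.5857 Mpc


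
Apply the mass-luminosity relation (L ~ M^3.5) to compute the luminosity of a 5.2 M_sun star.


L/L_sun = (M/M_sun)^3.5 = 5.2^3.5 = 320.6356

320.6356 L_sun


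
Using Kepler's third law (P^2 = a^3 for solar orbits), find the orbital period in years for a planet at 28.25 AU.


P = a^(3/2) = 28.25^1.5 = 150.1508

150.1508 years


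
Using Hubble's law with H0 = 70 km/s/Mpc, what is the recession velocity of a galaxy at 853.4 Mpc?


v = H0 * d = 70 * 853.4 = 59738.0

59738.0 km/s


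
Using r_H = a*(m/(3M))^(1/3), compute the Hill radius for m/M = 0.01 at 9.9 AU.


r_H = a * (m/3M)^(1/3) = 9.9 * (0.01/3)^(1/3) = 1.4789

1.4789 AU


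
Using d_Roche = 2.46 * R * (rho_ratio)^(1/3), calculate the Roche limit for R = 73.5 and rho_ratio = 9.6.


d_Roche = 2.46 * 73.5 * 9.6^(1/3) = 384.2786

384.2786


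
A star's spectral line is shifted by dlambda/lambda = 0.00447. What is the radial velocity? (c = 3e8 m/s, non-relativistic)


v = (dlambda/lambda) * c = 0.00447 * 3e8 = 1.341e+06

1.341e+06 m/s


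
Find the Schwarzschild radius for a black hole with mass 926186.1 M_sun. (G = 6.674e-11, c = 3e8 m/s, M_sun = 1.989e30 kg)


M = 926186.1 * 1.989e30 kg = 1.842184153e+36 kg. rs = 2GM/c^2 = 2 * 6.674e-11 * 1.842184153e+36 / (3e8)^2 = 2.732e+09

2.732e+09 m


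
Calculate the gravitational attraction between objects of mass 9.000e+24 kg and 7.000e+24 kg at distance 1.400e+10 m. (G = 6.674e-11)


F = G*m1*m2/r^2 = 6.674e-11 * 9.000e+24 * 7.000e+24 / (1.400e+10)^2 = 6.674e-11 * 6.300e+49 / 1.960e+20 = 2.145e+19

2.145e+19 N


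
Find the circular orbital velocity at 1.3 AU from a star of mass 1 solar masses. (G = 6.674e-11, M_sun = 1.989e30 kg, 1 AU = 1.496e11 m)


v = sqrt(GM/r) = sqrt(6.674e-11 * 1.989e+30 / 1.945e+11) = 26126.0059

26126.0059 m/s


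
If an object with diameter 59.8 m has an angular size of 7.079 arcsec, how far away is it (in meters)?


D = size / theta_rad, theta_rad = 7.079 * pi/(180*3600) = 3.432e-05, D = 1.742e+06

1.742e+06 m


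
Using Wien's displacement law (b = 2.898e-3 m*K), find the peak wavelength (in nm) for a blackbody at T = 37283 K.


lam_max = b / T = 2.898e-3 / 37283 = 7.773e-08 m = 77.7298 nm

77.7298 nm


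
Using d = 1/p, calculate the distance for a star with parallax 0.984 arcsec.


d = 1/p = 1/0.984 = 1.0163

1.0163 pc


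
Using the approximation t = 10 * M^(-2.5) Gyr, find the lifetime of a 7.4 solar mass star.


t = 10 * M^(-2.5) = 10 * 7.4^(-2.5) = 0.0671

0.0671 Gyr


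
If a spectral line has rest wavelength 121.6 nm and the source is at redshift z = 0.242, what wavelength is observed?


lam_obs = lam_emit * (1 + z) = 121.6 * (1 + 0.242) = 151.0272

151.0272 nm


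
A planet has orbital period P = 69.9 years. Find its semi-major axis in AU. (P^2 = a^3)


a = P^(2/3) = 69.9^(2/3) = 16.9688

16.9688 AU


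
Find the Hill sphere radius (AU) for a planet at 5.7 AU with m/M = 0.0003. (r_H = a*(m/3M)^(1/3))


r_H = a * (m/3M)^(1/3) = 5.7 * (0.0003/3)^(1/3) = 0.2646

0.2646 AU


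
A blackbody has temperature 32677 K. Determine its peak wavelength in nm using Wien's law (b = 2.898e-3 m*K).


lam_max = b / T = 2.898e-3 / 32677 = 8.869e-08 m = 88.6862 nm

88.6862 nm


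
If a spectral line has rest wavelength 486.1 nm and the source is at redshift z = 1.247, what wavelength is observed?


lam_obs = lam_emit * (1 + z) = 486.1 * (1 + 1.247) = 1092.2667

1092.2667 nm


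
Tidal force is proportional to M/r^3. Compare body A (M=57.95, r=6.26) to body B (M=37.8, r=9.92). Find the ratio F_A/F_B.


Ratio = (M1/r1^3) / (M2/r2^3) = (57.95/6.26^3) / (37.8/9.92^3) = 6.1006

6.1006


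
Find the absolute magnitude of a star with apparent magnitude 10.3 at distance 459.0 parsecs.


M = m - 5*log10(d) + 5 = 10.3 - 5*log10(459.0) + 5 = 1.9909

1.9909


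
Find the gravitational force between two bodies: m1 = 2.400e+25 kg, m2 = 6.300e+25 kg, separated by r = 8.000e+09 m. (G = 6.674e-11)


F = G*m1*m2/r^2 = 6.674e-11 * 2.400e+25 * 6.300e+25 / (8.000e+09)^2 = 6.674e-11 * 1.512e+51 / 6.400e+19 = 1.577e+21

1.577e+21 N


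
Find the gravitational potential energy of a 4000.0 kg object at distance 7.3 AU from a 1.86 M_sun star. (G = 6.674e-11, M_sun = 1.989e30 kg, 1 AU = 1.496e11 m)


M = 1.86 * 1.989e30 kg = 3.69954e+30 kg; r = 7.3 AU * 1.496e11 m/AU = 1.09208e+12 m. U = -GM*m/r = -(6.674e-11 * 3.69954e+30 * 4000.0) / 1.09208e+12 = -9.044e+11

-9.044e+11 J


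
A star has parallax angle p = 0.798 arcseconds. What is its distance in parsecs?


d = 1/p = 1/0.798 = 1.2531

1.2531 pc


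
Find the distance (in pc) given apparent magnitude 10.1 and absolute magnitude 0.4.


d = 10^((m - M + 5)/5) = 10^((10.1 - 0.4 + 5)/5) = 870.9636

870.9636 pc


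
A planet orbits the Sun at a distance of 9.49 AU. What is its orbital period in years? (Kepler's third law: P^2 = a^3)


P = a^(3/2) = 9.49^1.5 = 29.2347

29.2347 years


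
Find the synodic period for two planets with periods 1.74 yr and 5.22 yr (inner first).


1/P_syn = |1/P1 - 1/P2| = |1/1.74 - 1/5.22| => P_syn = 2.61

2.61 years


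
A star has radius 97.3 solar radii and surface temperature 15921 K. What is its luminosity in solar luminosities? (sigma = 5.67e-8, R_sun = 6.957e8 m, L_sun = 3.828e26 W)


R = 97.3 * 6.957e8 m = 6.769161e+10 m. L = 4*pi*R^2*sigma*T^4 = 4*pi*(6.769161e+10)^2 * 5.67e-8 * 15921^4 = 2.097702905e+32 W. L/L_sun = 2.097702905e+32 / 3.828e26 = 547989.2645

547989.2645 L_sun


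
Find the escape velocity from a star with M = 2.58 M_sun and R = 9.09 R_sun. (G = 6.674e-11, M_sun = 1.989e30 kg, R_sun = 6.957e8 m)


M = 2.58 * 1.989e30 kg = 5.13162e+30 kg; R = 9.09 * 6.957e8 m = 6.323913e+09 m. v_esc = sqrt(2GM/R) = sqrt(2 * 6.674e-11 * 5.13162e+30 / 6.323913e+09) = 329111.0016

329111.0016 m/s


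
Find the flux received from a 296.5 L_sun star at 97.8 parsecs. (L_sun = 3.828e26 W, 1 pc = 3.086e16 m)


F = L / (4*pi*d^2) = 1.135e+29 / (4*pi*(3.018e+18)^2) = 9.916e-10

9.916e-10 W/m^2


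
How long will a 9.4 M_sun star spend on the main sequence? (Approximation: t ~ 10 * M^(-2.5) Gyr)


t = 10 * M^(-2.5) = 10 * 9.4^(-2.5) = 0.0369

0.0369 Gyr


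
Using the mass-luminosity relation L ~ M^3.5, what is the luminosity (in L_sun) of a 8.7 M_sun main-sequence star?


L/L_sun = (M/M_sun)^3.5 = 8.7^3.5 = 1942.3048

1942.3048 L_sun


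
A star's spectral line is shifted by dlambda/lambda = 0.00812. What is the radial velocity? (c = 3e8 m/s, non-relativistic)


v = (dlambda/lambda) * c = 0.00812 * 3e8 = 2.436e+06

2.436e+06 m/s


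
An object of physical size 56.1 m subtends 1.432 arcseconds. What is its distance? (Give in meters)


D = size / theta_rad, theta_rad = 1.432 * pi/(180*3600) = 6.943e-06, D = 8.081e+06

8.081e+06 m


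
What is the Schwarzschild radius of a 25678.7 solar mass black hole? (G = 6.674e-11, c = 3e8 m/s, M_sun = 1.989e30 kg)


M = 25678.7 * 1.989e30 kg = 5.10749343e+34 kg. rs = 2GM/c^2 = 2 * 6.674e-11 * 5.10749343e+34 / (3e8)^2 = 7.575e+07

7.575e+07 m


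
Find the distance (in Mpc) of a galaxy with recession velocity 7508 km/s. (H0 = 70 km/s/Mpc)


d = v / H0 = 7508 / 70 = 107.2571

107.2571 Mpc


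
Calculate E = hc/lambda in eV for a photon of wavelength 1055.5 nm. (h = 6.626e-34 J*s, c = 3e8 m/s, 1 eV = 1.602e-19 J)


E = hc/lambda = 6.626e-34 * 3e8 / 1.056e-06 = 1.883e-19 J = 1.1756 eV

1.1756 eV


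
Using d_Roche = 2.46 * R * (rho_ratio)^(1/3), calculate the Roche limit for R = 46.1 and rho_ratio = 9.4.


d_Roche = 2.46 * 46.1 * 9.4^(1/3) = 239.3382

239.3382


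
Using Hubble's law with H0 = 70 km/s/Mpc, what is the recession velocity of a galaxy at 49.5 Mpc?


v = H0 * d = 70 * 49.5 = 3465.0

3465.0 km/s


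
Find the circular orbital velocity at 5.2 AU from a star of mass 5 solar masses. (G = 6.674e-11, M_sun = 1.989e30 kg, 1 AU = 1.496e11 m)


v = sqrt(GM/r) = sqrt(6.674e-11 * 9.945e+30 / 7.779e+11) = 29209.7625

29209.7625 m/s


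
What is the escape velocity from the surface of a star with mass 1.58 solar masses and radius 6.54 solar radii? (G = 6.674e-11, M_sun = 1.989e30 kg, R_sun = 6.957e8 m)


M = 1.58 * 1.989e30 kg = 3.14262e+30 kg; R = 6.54 * 6.957e8 m = 4.549878e+09 m. v_esc = sqrt(2GM/R) = sqrt(2 * 6.674e-11 * 3.14262e+30 / 4.549878e+09) = 303636.6269

303636.6269 m/s


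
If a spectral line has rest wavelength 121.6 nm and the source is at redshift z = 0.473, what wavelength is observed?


lam_obs = lam_emit * (1 + z) = 121.6 * (1 + 0.473) = 179.1168

179.1168 nm


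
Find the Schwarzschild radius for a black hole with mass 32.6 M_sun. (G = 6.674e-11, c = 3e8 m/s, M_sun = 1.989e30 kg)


M = 32.6 * 1.989e30 kg = 6.48414e+31 kg. rs = 2GM/c^2 = 2 * 6.674e-11 * 6.48414e+31 / (3e8)^2 = 96167.0008

96167.0008 m


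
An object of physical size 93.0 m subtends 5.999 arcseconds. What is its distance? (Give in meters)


D = size / theta_rad, theta_rad = 5.999 * pi/(180*3600) = 2.908e-05, D = 3.198e+06

3.198e+06 m


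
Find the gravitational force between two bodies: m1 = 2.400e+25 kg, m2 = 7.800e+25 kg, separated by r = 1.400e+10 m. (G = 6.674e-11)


F = G*m1*m2/r^2 = 6.674e-11 * 2.400e+25 * 7.800e+25 / (1.400e+10)^2 = 6.674e-11 * 1.872e+51 / 1.960e+20 = 6.374e+20

6.374e+20 N


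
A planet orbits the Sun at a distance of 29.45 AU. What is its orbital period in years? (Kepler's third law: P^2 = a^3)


P = a^(3/2) = 29.45^1.5 = 159.8188

159.8188 years


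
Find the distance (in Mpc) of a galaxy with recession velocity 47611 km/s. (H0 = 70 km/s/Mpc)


d = v / H0 = 47611 / 70 = 680.1571

680.1571 Mpc


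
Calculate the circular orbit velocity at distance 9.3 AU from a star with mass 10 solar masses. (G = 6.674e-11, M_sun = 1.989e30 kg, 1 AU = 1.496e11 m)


v = sqrt(GM/r) = sqrt(6.674e-11 * 1.989e+31 / 1.391e+12) = 30888.9554

30888.9554 m/s


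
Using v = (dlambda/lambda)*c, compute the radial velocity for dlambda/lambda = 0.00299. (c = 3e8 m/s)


v = (dlambda/lambda) * c = 0.00299 * 3e8 = 897000.0

897000.0 m/s


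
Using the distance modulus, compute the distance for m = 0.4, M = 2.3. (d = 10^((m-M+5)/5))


d = 10^((m - M + 5)/5) = 10^((0.4 - 2.3 + 5)/5) = 4.1687

4.1687 pc


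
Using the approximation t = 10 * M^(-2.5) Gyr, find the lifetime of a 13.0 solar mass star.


t = 10 * M^(-2.5) = 10 * 13.0^(-2.5) = 0.0164

0.0164 Gyr


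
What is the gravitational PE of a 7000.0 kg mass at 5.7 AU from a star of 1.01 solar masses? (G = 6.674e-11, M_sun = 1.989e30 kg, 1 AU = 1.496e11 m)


M = 1.01 * 1.989e30 kg = 2.00889e+30 kg; r = 5.7 AU * 1.496e11 m/AU = 8.5272e+11 m. U = -GM*m/r = -(6.674e-11 * 2.00889e+30 * 7000.0) / 8.5272e+11 = -1.101e+12

-1.101e+12 J


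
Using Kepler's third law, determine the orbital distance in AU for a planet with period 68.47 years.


a = P^(2/3) = 68.47^(2/3) = 16.7366

16.7366 AU


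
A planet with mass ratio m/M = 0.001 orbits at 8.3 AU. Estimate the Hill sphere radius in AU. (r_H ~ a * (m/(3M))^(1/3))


r_H = a * (m/3M)^(1/3) = 8.3 * (0.001/3)^(1/3) = 0.5755

0.5755 AU


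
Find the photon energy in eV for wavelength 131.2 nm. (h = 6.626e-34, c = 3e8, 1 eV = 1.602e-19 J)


E = hc/lambda = 6.626e-34 * 3e8 / 1.312e-07 = 1.515e-18 J = 9.4575 eV

9.4575 eV


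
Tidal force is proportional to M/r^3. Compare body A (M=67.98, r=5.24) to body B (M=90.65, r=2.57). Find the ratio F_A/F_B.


Ratio = (M1/r1^3) / (M2/r2^3) = (67.98/5.24^3) / (90.65/2.57^3) = 0.0885

0.0885


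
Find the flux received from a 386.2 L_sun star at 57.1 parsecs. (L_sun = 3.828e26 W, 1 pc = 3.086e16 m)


F = L / (4*pi*d^2) = 1.478e+29 / (4*pi*(1.762e+18)^2) = 3.789e-09

3.789e-09 W/m^2


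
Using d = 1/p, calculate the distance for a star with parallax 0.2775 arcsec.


d = 1/p = 1/0.2775 = 3.6036

3.6036 pc


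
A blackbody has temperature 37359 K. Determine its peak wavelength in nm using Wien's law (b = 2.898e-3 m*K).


lam_max = b / T = 2.898e-3 / 37359 = 7.757e-08 m = 77.5717 nm

77.5717 nm


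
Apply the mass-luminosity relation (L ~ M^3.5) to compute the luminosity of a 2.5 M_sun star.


L/L_sun = (M/M_sun)^3.5 = 2.5^3.5 = 24.7053

24.7053 L_sun


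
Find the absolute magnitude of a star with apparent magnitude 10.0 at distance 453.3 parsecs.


M = m - 5*log10(d) + 5 = 10.0 - 5*log10(453.3) + 5 = 1.7181

1.7181


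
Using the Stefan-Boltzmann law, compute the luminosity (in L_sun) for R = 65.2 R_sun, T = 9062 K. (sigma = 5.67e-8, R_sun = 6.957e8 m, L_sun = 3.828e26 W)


R = 65.2 * 6.957e8 m = 4.535964e+10 m. L = 4*pi*R^2*sigma*T^4 = 4*pi*(4.535964e+10)^2 * 5.67e-8 * 9062^4 = 9.886176334e+30 W. L/L_sun = 9.886176334e+30 / 3.828e26 = 25825.957

25825.957 L_sun


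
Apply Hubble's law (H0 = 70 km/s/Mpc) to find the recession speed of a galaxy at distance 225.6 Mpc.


v = H0 * d = 70 * 225.6 = 15792.0

15792.0 km/s


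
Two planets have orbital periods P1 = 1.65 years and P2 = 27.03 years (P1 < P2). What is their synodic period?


1/P_syn = |1/P1 - 1/P2| = |1/1.65 - 1/27.03| => P_syn = 1.7573

1.7573 years


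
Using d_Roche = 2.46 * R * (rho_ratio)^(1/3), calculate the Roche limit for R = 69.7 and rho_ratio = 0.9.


d_Roche = 2.46 * 69.7 * 0.9^(1/3) = 165.5447

165.5447


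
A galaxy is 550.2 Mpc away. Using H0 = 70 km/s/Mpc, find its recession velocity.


v = H0 * d = 70 * 550.2 = 38514.0

38514.0 km/s


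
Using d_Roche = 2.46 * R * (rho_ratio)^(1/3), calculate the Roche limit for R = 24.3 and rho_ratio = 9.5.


d_Roche = 2.46 * 24.3 * 9.5^(1/3) = 126.6045

126.6045


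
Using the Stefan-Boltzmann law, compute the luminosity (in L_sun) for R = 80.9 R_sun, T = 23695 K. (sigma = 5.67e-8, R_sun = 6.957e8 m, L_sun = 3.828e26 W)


R = 80.9 * 6.957e8 m = 5.628213e+10 m. L = 4*pi*R^2*sigma*T^4 = 4*pi*(5.628213e+10)^2 * 5.67e-8 * 23695^4 = 7.114769342e+32 W. L/L_sun = 7.114769342e+32 / 3.828e26 = 1.859e+06

1.859e+06 L_sun


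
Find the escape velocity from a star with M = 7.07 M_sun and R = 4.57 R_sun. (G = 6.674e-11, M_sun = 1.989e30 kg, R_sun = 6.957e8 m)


M = 7.07 * 1.989e30 kg = 1.406223e+31 kg; R = 4.57 * 6.957e8 m = 3.179349e+09 m. v_esc = sqrt(2GM/R) = sqrt(2 * 6.674e-11 * 1.406223e+31 / 3.179349e+09) = 768362.3847

768362.3847 m/s


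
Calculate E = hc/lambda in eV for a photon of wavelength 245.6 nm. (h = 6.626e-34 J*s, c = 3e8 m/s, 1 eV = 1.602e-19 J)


E = hc/lambda = 6.626e-34 * 3e8 / 2.456e-07 = 8.094e-19 J = 5.0522 eV

5.0522 eV


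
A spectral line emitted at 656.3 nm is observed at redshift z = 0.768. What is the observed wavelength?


lam_obs = lam_emit * (1 + z) = 656.3 * (1 + 0.768) = 1160.3384

1160.3384 nm


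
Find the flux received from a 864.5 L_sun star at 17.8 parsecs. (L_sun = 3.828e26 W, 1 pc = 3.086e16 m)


F = L / (4*pi*d^2) = 3.309e+29 / (4*pi*(5.493e+17)^2) = 8.728e-08

8.728e-08 W/m^2


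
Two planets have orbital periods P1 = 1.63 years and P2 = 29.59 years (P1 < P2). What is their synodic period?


1/P_syn = |1/P1 - 1/P2| = |1/1.63 - 1/29.59| => P_syn = 1.725

1.725 years


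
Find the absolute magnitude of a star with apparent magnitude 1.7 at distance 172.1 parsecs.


M = m - 5*log10(d) + 5 = 1.7 - 5*log10(172.1) + 5 = -4.4789

-4.4789


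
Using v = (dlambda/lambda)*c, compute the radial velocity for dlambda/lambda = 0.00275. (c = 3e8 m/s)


v = (dlambda/lambda) * c = 0.00275 * 3e8 = 825000.0

825000.0 m/s


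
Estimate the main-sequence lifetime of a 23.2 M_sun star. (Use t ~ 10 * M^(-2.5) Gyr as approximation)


t = 10 * M^(-2.5) = 10 * 23.2^(-2.5) = 0.0039

0.0039 Gyr


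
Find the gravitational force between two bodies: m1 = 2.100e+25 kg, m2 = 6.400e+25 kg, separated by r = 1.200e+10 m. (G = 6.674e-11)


F = G*m1*m2/r^2 = 6.674e-11 * 2.100e+25 * 6.400e+25 / (1.200e+10)^2 = 6.674e-11 * 1.344e+51 / 1.440e+20 = 6.229e+20

6.229e+20 N


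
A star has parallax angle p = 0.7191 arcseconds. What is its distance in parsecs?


d = 1/p = 1/0.7191 = 1.3906

1.3906 pc


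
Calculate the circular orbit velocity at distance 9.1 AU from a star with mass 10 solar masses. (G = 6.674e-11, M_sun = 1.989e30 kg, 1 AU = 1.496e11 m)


v = sqrt(GM/r) = sqrt(6.674e-11 * 1.989e+31 / 1.361e+12) = 31226.5496

31226.5496 m/s


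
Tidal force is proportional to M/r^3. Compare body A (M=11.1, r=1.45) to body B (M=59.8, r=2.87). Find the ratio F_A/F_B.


Ratio = (M1/r1^3) / (M2/r2^3) = (11.1/1.45^3) / (59.8/2.87^3) = 1.4393

1.4393


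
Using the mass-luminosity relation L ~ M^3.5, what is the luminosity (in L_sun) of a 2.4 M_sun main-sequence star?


L/L_sun = (M/M_sun)^3.5 = 2.4^3.5 = 21.416

21.416 L_sun


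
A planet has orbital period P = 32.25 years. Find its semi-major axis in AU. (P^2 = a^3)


a = P^(2/3) = 32.25^(2/3) = 10.1318

10.1318 AU


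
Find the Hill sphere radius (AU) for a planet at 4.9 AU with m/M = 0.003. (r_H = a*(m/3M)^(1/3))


r_H = a * (m/3M)^(1/3) = 4.9 * (0.003/3)^(1/3) = 0.49

0.49 AU
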